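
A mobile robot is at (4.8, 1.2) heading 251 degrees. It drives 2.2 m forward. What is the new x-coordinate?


x_new = x0 + d*cos(theta)
= 4.8 + 2.2*cos(251)
= 4.8 + -0.7162
= 4.0838


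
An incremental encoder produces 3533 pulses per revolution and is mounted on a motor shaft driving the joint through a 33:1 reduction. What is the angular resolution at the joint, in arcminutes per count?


counts per rev = 3533
effective counts at joint = 3533 * 33 = 116589
resolution = 360*60 / 116589
= 0.1853 arcmin/count


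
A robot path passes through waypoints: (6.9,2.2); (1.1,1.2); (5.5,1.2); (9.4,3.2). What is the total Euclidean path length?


Segment lengths:
  seg1 = sqrt((-5.8)^2 + (-1.0)^2) = 5.8856
  seg2 = sqrt((4.4)^2 + (0.0)^2) = 4.4
  seg3 = sqrt((3.9)^2 + (2.0)^2) = 4.3829
Total = 14.6685


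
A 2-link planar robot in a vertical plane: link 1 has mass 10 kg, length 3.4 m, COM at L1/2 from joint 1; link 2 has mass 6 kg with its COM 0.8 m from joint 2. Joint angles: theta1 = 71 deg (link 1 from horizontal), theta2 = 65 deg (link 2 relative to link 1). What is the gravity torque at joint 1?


Horizontal distance from joint 1 to link-1 COM:
  x_c1 = (L1/2)*cos(t1) = 1.7 * 0.3256 = 0.5535 m
Horizontal distance from joint 1 to link-2 COM:
  x_c2 = L1*cos(t1) + Lc2*cos(t1+t2)
       = 3.4*0.3256 + 0.8*-0.7193 = 0.5315 m
tau1 = m1*g*x_c1 + m2*g*x_c2
     = 10*9.81*0.5535 + 6*9.81*0.5315
     = 54.295 + 31.2817
     = 85.5767 Nm


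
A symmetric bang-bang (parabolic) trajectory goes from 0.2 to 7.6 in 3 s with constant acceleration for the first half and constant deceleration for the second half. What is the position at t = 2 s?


Symmetric rest-to-rest: each phase covers (pf-p0)/2 in time T/2. 0.5*a*(T/2)^2 = (pf-p0)/2 => a = 4*(pf-p0)/T^2
a = 4*(7.6-0.2)/3^2 = 3.2889
t = 2 is in the deceleration phase (t > T/2).
p = pf - 0.5*a*(T-t)^2 = 7.6 - 0.5*3.2889*1^2
= 5.9556


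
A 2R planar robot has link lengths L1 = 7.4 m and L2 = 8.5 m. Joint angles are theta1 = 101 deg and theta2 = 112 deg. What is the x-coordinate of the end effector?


Convert angles to radians: theta1 = 1.7628, theta2 = 1.9548
x = L1*cos(theta1) + L2*cos(theta1+theta2)
x = -1.412 + -7.1287
x = -8.5407


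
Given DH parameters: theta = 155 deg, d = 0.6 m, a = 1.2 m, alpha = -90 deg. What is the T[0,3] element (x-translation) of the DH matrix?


T[0,3] = a * cos(theta)
= 1.2 * cos(155 deg)
= 1.2 * -0.9063
= -1.0876


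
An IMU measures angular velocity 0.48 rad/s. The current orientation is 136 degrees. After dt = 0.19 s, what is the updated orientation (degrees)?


delta_theta = w * dt = 0.48 * 0.19 = 0.0912 rad
= 5.2254 deg
theta_new = 136 + 5.2254 = 141.2254 deg


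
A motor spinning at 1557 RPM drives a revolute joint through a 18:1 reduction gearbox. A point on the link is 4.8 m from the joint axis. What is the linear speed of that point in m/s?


omega_motor = 1557 * 2*pi/60 = 163.0487 rad/s
omega_joint = omega_motor / 18 = 9.0583 rad/s
v = omega_joint * r = 9.0583 * 4.8
= 43.4796 m/s


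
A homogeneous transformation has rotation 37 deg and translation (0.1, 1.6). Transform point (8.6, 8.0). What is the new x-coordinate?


x' = cos(theta)*px - sin(theta)*py + tx
= 0.7986*8.6 - 0.6018*8.0 + 0.1
= 2.1537


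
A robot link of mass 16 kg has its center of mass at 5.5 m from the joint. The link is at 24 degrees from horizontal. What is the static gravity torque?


tau = m*g*L*cos(angle)
= 16 * 9.81 * 5.5 * cos(24 deg)
= 16 * 9.81 * 5.5 * 0.9135
= 788.6455 Nm


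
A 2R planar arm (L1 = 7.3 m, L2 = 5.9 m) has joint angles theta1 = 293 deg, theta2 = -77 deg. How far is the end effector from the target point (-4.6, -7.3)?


End effector via forward kinematics:
x = L1*cos(t1) + L2*cos(t1+t2) = -1.9209
y = L1*sin(t1) + L2*sin(t1+t2) = -10.1876
Distance to target:
d = sqrt((-4.6 - -1.9209)^2 + (-7.3 - -10.1876)^2)
= sqrt(7.1778 + 8.3383)
= 3.9391 m


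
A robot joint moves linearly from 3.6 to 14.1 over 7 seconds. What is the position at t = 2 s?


s = t/T = 2/7 = 0.2857
p(t) = p0 + (pf-p0)*s
= 3.6 + (14.1 - 3.6) * 0.2857
= 6.6


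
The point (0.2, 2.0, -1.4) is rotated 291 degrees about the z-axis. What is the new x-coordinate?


Rotation about z-axis: x' = x*cos(theta) - y*sin(theta)
= 0.2 * 0.3584 - 2.0 * -0.9336
= 1.9388


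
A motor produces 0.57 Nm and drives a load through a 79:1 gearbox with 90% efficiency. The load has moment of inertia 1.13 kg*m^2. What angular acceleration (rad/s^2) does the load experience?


tau_out = tau_motor * N * eta
= 0.57 * 79 * 0.9 = 40.527 Nm
alpha = tau_out / I = 40.527 / 1.13
= 35.8646 rad/s^2


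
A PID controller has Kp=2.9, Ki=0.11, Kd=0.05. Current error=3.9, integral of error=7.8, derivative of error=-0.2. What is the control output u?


u = Kp*e + Ki*int(e) + Kd*de/dt
= 2.9*3.9 + 0.11*7.8 + 0.05*(-0.2)
= 11.31 + 0.858 + -0.01
= 12.158


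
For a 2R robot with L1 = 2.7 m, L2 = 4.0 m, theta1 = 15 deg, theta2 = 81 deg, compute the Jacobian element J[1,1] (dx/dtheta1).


J[1,1] = -L1*sin(t1) - L2*sin(t1+t2)
= -2.7*sin(15) - 4.0*sin(96)
= -4.6769


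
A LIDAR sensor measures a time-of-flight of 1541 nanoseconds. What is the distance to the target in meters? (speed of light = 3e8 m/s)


tof = 1541 ns = 1.541e-06 s
dist = c * tof / 2
= 3e8 * 1.541e-06 / 2
= 231.15 m


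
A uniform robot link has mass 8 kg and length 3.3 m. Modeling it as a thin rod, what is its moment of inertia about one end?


I = (1/3) * m * L^2
= (1/3) * 8 * 3.3^2
= 0.333333 * 8 * 10.89
= 29.04 kg*m^2


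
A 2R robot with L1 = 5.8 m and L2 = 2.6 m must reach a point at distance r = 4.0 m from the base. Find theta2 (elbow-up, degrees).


cos(theta2) = (r^2 - L1^2 - L2^2) / (2*L1*L2)
cos(theta2) = (16.0 - 33.64 - 6.76) / 30.16
cos(theta2) = -0.809019
theta2 = 144.0002 degrees


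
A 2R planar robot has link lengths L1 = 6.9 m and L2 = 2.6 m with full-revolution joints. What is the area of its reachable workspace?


r_max = L1 + L2 = 9.5 m
r_min = |L1 - L2| = 4.3 m
Area = pi*(r_max^2 - r_min^2)
= pi*(90.25 - 18.49)
= pi * 71.76
= 225.4407 m^2


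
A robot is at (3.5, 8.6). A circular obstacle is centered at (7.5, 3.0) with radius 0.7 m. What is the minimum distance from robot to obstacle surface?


center_dist = sqrt((3.5-7.5)^2 + (8.6-3.0)^2)
= sqrt(16.0 + 31.36)
= 6.8819
min_dist = center_dist - radius = 6.8819 - 0.7 = 6.1819 m


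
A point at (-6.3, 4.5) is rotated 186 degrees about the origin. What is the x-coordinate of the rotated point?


x' = x*cos(theta) - y*sin(theta)
cos(186 deg) = -0.9945, sin(186 deg) = -0.1045
x' = -6.3 * -0.9945 - 4.5 * -0.1045
= 6.2655 - -0.4704
= 6.7359


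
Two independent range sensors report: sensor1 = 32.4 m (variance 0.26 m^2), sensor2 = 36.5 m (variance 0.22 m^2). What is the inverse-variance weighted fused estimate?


w1 = (1/var1) / (1/var1 + 1/var2)
   = 3.8462 / (3.8462 + 4.5455) = 0.4583
w2 = 1 - w1 = 0.5417
fused = w1*s1 + w2*s2 = 14.85 + 19.7708
= 34.6208 m


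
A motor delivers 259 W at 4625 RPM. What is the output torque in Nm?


omega = 4625 * 2*pi/60 = 484.3289 rad/s
tau = P / omega = 259 / 484.3289
= 0.5348 Nm


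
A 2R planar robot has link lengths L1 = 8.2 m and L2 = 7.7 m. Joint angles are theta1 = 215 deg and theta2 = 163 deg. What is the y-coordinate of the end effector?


Convert angles to radians: theta1 = 3.7525, theta2 = 2.8449
y = L1*sin(theta1) + L2*sin(theta1+theta2)
y = -4.7033 + 2.3794
y = -2.3239


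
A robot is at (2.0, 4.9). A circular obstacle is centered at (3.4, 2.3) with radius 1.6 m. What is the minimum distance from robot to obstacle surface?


center_dist = sqrt((2.0-3.4)^2 + (4.9-2.3)^2)
= sqrt(1.96 + 6.76)
= 2.953
min_dist = center_dist - radius = 2.953 - 1.6 = 1.353 m


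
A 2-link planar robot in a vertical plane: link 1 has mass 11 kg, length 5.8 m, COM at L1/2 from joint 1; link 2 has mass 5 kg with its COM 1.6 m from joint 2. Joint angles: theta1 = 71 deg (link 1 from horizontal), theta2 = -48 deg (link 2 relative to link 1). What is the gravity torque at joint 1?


Horizontal distance from joint 1 to link-1 COM:
  x_c1 = (L1/2)*cos(t1) = 2.9 * 0.3256 = 0.9441 m
Horizontal distance from joint 1 to link-2 COM:
  x_c2 = L1*cos(t1) + Lc2*cos(t1+t2)
       = 5.8*0.3256 + 1.6*0.9205 = 3.3611 m
tau1 = m1*g*x_c1 + m2*g*x_c2
     = 11*9.81*0.9441 + 5*9.81*3.3611
     = 101.883 + 164.8621
     = 266.7451 Nm


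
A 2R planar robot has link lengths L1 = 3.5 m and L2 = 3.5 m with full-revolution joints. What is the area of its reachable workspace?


r_max = L1 + L2 = 7.0 m
r_min = |L1 - L2| = 0.0 m
Area = pi*(r_max^2 - r_min^2)
= pi*(49.0 - 0.0)
= pi * 49.0
= 153.938 m^2


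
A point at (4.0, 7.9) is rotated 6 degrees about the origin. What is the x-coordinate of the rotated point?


x' = x*cos(theta) - y*sin(theta)
cos(6 deg) = 0.9945, sin(6 deg) = 0.1045
x' = 4.0 * 0.9945 - 7.9 * 0.1045
= 3.9781 - 0.8258
= 3.1523


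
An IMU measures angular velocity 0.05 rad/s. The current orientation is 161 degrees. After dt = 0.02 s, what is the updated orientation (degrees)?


delta_theta = w * dt = 0.05 * 0.02 = 0.001 rad
= 0.0573 deg
theta_new = 161 + 0.0573 = 161.0573 deg


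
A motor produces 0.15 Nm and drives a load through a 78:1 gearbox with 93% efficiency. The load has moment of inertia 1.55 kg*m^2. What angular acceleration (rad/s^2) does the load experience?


tau_out = tau_motor * N * eta
= 0.15 * 78 * 0.93 = 10.881 Nm
alpha = tau_out / I = 10.881 / 1.55
= 7.02 rad/s^2


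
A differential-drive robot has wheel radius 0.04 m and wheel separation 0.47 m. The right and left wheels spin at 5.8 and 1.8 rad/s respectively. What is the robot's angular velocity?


vR = r*wR = 0.04*5.8 = 0.232 m/s
vL = r*wL = 0.04*1.8 = 0.072 m/s
v = (vR+vL)/2 = 0.152 m/s
omega = (vR-vL)/L = 0.3404 rad/s
angular velocity = 0.3404 rad/s


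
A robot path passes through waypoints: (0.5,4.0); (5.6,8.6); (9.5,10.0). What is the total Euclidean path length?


Segment lengths:
  seg1 = sqrt((5.1)^2 + (4.6)^2) = 6.868
  seg2 = sqrt((3.9)^2 + (1.4)^2) = 4.1437
Total = 11.0117


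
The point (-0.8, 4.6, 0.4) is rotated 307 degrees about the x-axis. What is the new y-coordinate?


Rotation about x-axis: y' = y*cos(theta) - z*sin(theta)
= 4.6 * 0.6018 - 0.4 * -0.7986
= 3.0878


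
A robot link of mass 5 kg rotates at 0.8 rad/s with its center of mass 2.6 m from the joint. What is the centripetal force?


F = m * omega^2 * r
= 5 * 0.8^2 * 2.6
= 5 * 0.64 * 2.6
= 8.32 N


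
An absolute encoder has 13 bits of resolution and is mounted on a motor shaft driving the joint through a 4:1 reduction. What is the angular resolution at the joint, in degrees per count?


counts = 2^13 = 8192
effective counts at joint = 8192 * 4 = 32768
resolution = 360 / 32768
= 0.011 deg/count


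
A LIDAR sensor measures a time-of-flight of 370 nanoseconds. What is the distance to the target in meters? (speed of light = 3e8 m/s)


tof = 370 ns = 3.7e-07 s
dist = c * tof / 2
= 3e8 * 3.7e-07 / 2
= 55.5 m


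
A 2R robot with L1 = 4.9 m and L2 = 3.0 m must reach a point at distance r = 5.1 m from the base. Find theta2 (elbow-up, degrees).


cos(theta2) = (r^2 - L1^2 - L2^2) / (2*L1*L2)
cos(theta2) = (26.01 - 24.01 - 9.0) / 29.4
cos(theta2) = -0.238095
theta2 = 103.7741 degrees


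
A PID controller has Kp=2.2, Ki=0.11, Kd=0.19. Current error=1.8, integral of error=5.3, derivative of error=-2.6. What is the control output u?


u = Kp*e + Ki*int(e) + Kd*de/dt
= 2.2*1.8 + 0.11*5.3 + 0.19*(-2.6)
= 3.96 + 0.583 + -0.494
= 4.049


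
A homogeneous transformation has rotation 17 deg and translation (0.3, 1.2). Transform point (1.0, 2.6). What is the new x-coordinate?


x' = cos(theta)*px - sin(theta)*py + tx
= 0.9563*1.0 - 0.2924*2.6 + 0.3
= 0.4961


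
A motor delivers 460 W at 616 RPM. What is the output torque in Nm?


omega = 616 * 2*pi/60 = 64.5074 rad/s
tau = P / omega = 460 / 64.5074
= 7.131 Nm


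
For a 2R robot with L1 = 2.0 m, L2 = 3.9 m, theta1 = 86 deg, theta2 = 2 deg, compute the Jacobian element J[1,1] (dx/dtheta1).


J[1,1] = -L1*sin(t1) - L2*sin(t1+t2)
= -2.0*sin(86) - 3.9*sin(88)
= -5.8928


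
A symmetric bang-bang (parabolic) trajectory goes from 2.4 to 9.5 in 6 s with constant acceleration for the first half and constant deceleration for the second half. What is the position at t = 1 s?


Symmetric rest-to-rest: each phase covers (pf-p0)/2 in time T/2. 0.5*a*(T/2)^2 = (pf-p0)/2 => a = 4*(pf-p0)/T^2
a = 4*(9.5-2.4)/6^2 = 0.7889
t = 1 is in the acceleration phase (t <= T/2).
p = p0 + 0.5*a*t^2 = 2.4 + 0.5*0.7889*1^2
= 2.7944


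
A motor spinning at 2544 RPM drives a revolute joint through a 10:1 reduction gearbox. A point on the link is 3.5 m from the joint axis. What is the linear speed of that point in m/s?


omega_motor = 2544 * 2*pi/60 = 266.4071 rad/s
omega_joint = omega_motor / 10 = 26.6407 rad/s
v = omega_joint * r = 26.6407 * 3.5
= 93.2425 m/s


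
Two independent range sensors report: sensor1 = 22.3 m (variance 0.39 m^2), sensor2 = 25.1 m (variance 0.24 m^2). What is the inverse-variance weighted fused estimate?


w1 = (1/var1) / (1/var1 + 1/var2)
   = 2.5641 / (2.5641 + 4.1667) = 0.381
w2 = 1 - w1 = 0.619
fused = w1*s1 + w2*s2 = 8.4952 + 15.5381
= 24.0333 m


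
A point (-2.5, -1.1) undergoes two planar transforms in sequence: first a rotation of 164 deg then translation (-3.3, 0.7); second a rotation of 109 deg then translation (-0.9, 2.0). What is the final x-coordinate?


After transform 1:
x1 = cos(164)*-2.5 - sin(164)*-1.1 + -3.3 = -0.5936
y1 = sin(164)*-2.5 + cos(164)*-1.1 + 0.7 = 1.0683
After transform 2:
x2 = cos(109)*-0.5936 - sin(109)*1.0683 + -0.9
= -1.7168


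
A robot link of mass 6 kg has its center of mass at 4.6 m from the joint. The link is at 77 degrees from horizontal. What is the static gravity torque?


tau = m*g*L*cos(angle)
= 6 * 9.81 * 4.6 * cos(77 deg)
= 6 * 9.81 * 4.6 * 0.225
= 60.9068 Nm


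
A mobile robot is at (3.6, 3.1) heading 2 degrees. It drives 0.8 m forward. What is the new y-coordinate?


y_new = y0 + d*sin(theta)
= 3.1 + 0.8*sin(2)
= 3.1 + 0.0279
= 3.1279


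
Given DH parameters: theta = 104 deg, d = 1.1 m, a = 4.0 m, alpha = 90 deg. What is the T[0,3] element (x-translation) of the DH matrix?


T[0,3] = a * cos(theta)
= 4.0 * cos(104 deg)
= 4.0 * -0.2419
= -0.9677


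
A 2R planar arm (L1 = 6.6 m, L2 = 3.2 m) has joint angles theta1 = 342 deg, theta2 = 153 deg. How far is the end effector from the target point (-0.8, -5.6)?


End effector via forward kinematics:
x = L1*cos(t1) + L2*cos(t1+t2) = 4.0142
y = L1*sin(t1) + L2*sin(t1+t2) = 0.2232
Distance to target:
d = sqrt((-0.8 - 4.0142)^2 + (-5.6 - 0.2232)^2)
= sqrt(23.1768 + 33.91)
= 7.5556 m


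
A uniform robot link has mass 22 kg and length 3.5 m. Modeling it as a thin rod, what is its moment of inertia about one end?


I = (1/3) * m * L^2
= (1/3) * 22 * 3.5^2
= 0.333333 * 22 * 12.25
= 89.8333 kg*m^2


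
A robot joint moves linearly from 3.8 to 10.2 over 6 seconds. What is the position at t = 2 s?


s = t/T = 2/6 = 0.3333
p(t) = p0 + (pf-p0)*s
= 3.8 + (10.2 - 3.8) * 0.3333
= 5.9333


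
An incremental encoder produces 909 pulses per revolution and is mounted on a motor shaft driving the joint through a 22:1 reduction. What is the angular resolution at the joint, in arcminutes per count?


counts per rev = 909
effective counts at joint = 909 * 22 = 19998
resolution = 360*60 / 19998
= 1.0801 arcmin/count


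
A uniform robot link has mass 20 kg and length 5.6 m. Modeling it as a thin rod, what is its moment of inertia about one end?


I = (1/3) * m * L^2
= (1/3) * 20 * 5.6^2
= 0.333333 * 20 * 31.36
= 209.0667 kg*m^2


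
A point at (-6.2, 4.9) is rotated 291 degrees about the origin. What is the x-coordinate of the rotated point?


x' = x*cos(theta) - y*sin(theta)
cos(291 deg) = 0.3584, sin(291 deg) = -0.9336
x' = -6.2 * 0.3584 - 4.9 * -0.9336
= -2.2219 - -4.5745
= 2.3527


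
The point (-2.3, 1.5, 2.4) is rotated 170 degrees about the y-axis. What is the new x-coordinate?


Rotation about y-axis: x' = x*cos(theta) + z*sin(theta)
= -2.3 * -0.9848 + 2.4 * 0.1736
= 2.6818


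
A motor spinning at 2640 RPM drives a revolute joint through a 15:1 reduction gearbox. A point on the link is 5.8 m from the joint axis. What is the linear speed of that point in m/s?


omega_motor = 2640 * 2*pi/60 = 276.4602 rad/s
omega_joint = omega_motor / 15 = 18.4307 rad/s
v = omega_joint * r = 18.4307 * 5.8
= 106.8979 m/s


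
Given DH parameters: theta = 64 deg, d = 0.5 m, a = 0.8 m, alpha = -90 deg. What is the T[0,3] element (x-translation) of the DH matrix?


T[0,3] = a * cos(theta)
= 0.8 * cos(64 deg)
= 0.8 * 0.4384
= 0.3507


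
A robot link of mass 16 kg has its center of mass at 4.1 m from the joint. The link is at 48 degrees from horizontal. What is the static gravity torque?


tau = m*g*L*cos(angle)
= 16 * 9.81 * 4.1 * cos(48 deg)
= 16 * 9.81 * 4.1 * 0.6691
= 430.6096 Nm


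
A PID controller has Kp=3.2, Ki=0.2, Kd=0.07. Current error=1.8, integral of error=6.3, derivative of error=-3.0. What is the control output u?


u = Kp*e + Ki*int(e) + Kd*de/dt
= 3.2*1.8 + 0.2*6.3 + 0.07*(-3.0)
= 5.76 + 1.26 + -0.21
= 6.81


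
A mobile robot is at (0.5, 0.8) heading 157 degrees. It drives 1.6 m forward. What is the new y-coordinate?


y_new = y0 + d*sin(theta)
= 0.8 + 1.6*sin(157)
= 0.8 + 0.6252
= 1.4252


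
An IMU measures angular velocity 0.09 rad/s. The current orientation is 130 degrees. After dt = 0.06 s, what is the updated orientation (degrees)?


delta_theta = w * dt = 0.09 * 0.06 = 0.0054 rad
= 0.3094 deg
theta_new = 130 + 0.3094 = 130.3094 deg


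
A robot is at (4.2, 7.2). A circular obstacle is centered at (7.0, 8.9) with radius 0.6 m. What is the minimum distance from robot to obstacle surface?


center_dist = sqrt((4.2-7.0)^2 + (7.2-8.9)^2)
= sqrt(7.84 + 2.89)
= 3.2757
min_dist = center_dist - radius = 3.2757 - 0.6 = 2.6757 m


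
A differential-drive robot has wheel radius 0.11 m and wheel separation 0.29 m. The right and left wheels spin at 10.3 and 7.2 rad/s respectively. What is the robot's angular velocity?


vR = r*wR = 0.11*10.3 = 1.133 m/s
vL = r*wL = 0.11*7.2 = 0.792 m/s
v = (vR+vL)/2 = 0.9625 m/s
omega = (vR-vL)/L = 1.1759 rad/s
angular velocity = 1.1759 rad/s


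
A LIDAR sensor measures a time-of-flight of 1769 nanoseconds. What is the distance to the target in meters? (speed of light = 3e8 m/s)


tof = 1769 ns = 1.769e-06 s
dist = c * tof / 2
= 3e8 * 1.769e-06 / 2
= 265.35 m


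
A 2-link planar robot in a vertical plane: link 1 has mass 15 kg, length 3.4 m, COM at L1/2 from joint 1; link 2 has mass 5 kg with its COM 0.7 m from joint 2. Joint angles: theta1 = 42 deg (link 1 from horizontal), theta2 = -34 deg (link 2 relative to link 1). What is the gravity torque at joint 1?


Horizontal distance from joint 1 to link-1 COM:
  x_c1 = (L1/2)*cos(t1) = 1.7 * 0.7431 = 1.2633 m
Horizontal distance from joint 1 to link-2 COM:
  x_c2 = L1*cos(t1) + Lc2*cos(t1+t2)
       = 3.4*0.7431 + 0.7*0.9903 = 3.2199 m
tau1 = m1*g*x_c1 + m2*g*x_c2
     = 15*9.81*1.2633 + 5*9.81*3.2199
     = 185.9014 + 157.9351
     = 343.8365 Nm


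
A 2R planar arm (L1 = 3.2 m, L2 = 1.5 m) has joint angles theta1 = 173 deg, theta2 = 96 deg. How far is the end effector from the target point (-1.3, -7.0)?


End effector via forward kinematics:
x = L1*cos(t1) + L2*cos(t1+t2) = -3.2023
y = L1*sin(t1) + L2*sin(t1+t2) = -1.1098
Distance to target:
d = sqrt((-1.3 - -3.2023)^2 + (-7.0 - -1.1098)^2)
= sqrt(3.6188 + 34.6946)
= 6.1898 m


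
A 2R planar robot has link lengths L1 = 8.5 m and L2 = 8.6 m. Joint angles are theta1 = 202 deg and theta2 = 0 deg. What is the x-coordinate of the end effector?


Convert angles to radians: theta1 = 3.5256, theta2 = 0.0
x = L1*cos(theta1) + L2*cos(theta1+theta2)
x = -7.8811 + -7.9738
x = -15.8548


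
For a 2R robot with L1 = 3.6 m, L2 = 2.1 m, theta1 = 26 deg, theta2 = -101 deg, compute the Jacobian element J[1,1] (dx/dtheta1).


J[1,1] = -L1*sin(t1) - L2*sin(t1+t2)
= -3.6*sin(26) - 2.1*sin(-75)
= 0.4503


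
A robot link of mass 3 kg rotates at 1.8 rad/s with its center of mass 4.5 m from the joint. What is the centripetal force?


F = m * omega^2 * r
= 3 * 1.8^2 * 4.5
= 3 * 3.24 * 4.5
= 43.74 N


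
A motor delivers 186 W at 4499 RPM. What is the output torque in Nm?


omega = 4499 * 2*pi/60 = 471.1342 rad/s
tau = P / omega = 186 / 471.1342
= 0.3948 Nm


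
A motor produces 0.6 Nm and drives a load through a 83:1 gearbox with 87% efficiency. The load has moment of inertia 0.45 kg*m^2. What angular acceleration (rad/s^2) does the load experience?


tau_out = tau_motor * N * eta
= 0.6 * 83 * 0.87 = 43.326 Nm
alpha = tau_out / I = 43.326 / 0.45
= 96.28 rad/s^2


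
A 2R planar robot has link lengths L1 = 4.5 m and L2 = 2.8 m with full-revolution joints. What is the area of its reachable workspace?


r_max = L1 + L2 = 7.3 m
r_min = |L1 - L2| = 1.7 m
Area = pi*(r_max^2 - r_min^2)
= pi*(53.29 - 2.89)
= pi * 50.4
= 158.3363 m^2


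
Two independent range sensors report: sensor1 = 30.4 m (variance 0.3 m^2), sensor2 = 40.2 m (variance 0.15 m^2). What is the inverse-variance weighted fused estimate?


w1 = (1/var1) / (1/var1 + 1/var2)
   = 3.3333 / (3.3333 + 6.6667) = 0.3333
w2 = 1 - w1 = 0.6667
fused = w1*s1 + w2*s2 = 10.1333 + 26.8
= 36.9333 m


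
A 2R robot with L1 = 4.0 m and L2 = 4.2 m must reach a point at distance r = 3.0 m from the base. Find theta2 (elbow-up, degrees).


cos(theta2) = (r^2 - L1^2 - L2^2) / (2*L1*L2)
cos(theta2) = (9.0 - 16.0 - 17.64) / 33.6
cos(theta2) = -0.733333
theta2 = 137.1666 degrees


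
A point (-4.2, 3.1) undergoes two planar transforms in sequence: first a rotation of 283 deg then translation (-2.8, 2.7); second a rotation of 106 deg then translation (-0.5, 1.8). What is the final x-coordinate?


After transform 1:
x1 = cos(283)*-4.2 - sin(283)*3.1 + -2.8 = -0.7242
y1 = sin(283)*-4.2 + cos(283)*3.1 + 2.7 = 7.4897
After transform 2:
x2 = cos(106)*-0.7242 - sin(106)*7.4897 + -0.5
= -7.4999


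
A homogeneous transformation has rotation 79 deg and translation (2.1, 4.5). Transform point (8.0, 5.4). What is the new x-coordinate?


x' = cos(theta)*px - sin(theta)*py + tx
= 0.1908*8.0 - 0.9816*5.4 + 2.1
= -1.6743


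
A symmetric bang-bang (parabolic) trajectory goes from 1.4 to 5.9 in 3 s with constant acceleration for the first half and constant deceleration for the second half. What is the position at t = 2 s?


Symmetric rest-to-rest: each phase covers (pf-p0)/2 in time T/2. 0.5*a*(T/2)^2 = (pf-p0)/2 => a = 4*(pf-p0)/T^2
a = 4*(5.9-1.4)/3^2 = 2.0
t = 2 is in the deceleration phase (t > T/2).
p = pf - 0.5*a*(T-t)^2 = 5.9 - 0.5*2.0*1^2
= 4.9


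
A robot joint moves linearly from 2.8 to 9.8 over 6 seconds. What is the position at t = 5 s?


s = t/T = 5/6 = 0.8333
p(t) = p0 + (pf-p0)*s
= 2.8 + (9.8 - 2.8) * 0.8333
= 8.6333


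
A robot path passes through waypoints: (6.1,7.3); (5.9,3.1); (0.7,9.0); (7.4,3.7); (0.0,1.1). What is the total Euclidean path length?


Segment lengths:
  seg1 = sqrt((-0.2)^2 + (-4.2)^2) = 4.2048
  seg2 = sqrt((-5.2)^2 + (5.9)^2) = 7.8645
  seg3 = sqrt((6.7)^2 + (-5.3)^2) = 8.5428
  seg4 = sqrt((-7.4)^2 + (-2.6)^2) = 7.8435
Total = 28.4555


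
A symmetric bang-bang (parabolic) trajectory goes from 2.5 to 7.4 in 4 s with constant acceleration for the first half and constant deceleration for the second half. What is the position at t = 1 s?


Symmetric rest-to-rest: each phase covers (pf-p0)/2 in time T/2. 0.5*a*(T/2)^2 = (pf-p0)/2 => a = 4*(pf-p0)/T^2
a = 4*(7.4-2.5)/4^2 = 1.225
t = 1 is in the acceleration phase (t <= T/2).
p = p0 + 0.5*a*t^2 = 2.5 + 0.5*1.225*1^2
= 3.1125


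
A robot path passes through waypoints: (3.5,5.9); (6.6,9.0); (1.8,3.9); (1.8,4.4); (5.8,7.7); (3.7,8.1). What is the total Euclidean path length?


Segment lengths:
  seg1 = sqrt((3.1)^2 + (3.1)^2) = 4.3841
  seg2 = sqrt((-4.8)^2 + (-5.1)^2) = 7.0036
  seg3 = sqrt((0.0)^2 + (0.5)^2) = 0.5
  seg4 = sqrt((4.0)^2 + (3.3)^2) = 5.1856
  seg5 = sqrt((-2.1)^2 + (0.4)^2) = 2.1378
Total = 19.2109


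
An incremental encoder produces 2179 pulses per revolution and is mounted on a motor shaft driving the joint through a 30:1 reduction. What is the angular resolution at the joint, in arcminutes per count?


counts per rev = 2179
effective counts at joint = 2179 * 30 = 65370
resolution = 360*60 / 65370
= 0.3304 arcmin/count


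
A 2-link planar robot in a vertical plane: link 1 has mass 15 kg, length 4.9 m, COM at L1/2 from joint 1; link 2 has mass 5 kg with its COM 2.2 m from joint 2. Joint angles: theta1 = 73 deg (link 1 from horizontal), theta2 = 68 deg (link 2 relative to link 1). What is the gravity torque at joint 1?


Horizontal distance from joint 1 to link-1 COM:
  x_c1 = (L1/2)*cos(t1) = 2.45 * 0.2924 = 0.7163 m
Horizontal distance from joint 1 to link-2 COM:
  x_c2 = L1*cos(t1) + Lc2*cos(t1+t2)
       = 4.9*0.2924 + 2.2*-0.7771 = -0.2771 m
tau1 = m1*g*x_c1 + m2*g*x_c2
     = 15*9.81*0.7163 + 5*9.81*-0.2771
     = 105.4051 + -13.5917
     = 91.8134 Nm


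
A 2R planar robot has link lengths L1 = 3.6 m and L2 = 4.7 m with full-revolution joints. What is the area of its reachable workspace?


r_max = L1 + L2 = 8.3 m
r_min = |L1 - L2| = 1.1 m
Area = pi*(r_max^2 - r_min^2)
= pi*(68.89 - 1.21)
= pi * 67.68
= 212.623 m^2


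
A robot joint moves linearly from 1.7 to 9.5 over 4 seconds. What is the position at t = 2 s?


s = t/T = 2/4 = 0.5
p(t) = p0 + (pf-p0)*s
= 1.7 + (9.5 - 1.7) * 0.5
= 5.6


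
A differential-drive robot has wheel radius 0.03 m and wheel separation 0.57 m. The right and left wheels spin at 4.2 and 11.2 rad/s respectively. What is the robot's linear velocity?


vR = r*wR = 0.03*4.2 = 0.126 m/s
vL = r*wL = 0.03*11.2 = 0.336 m/s
v = (vR+vL)/2 = 0.231 m/s
omega = (vR-vL)/L = -0.3684 rad/s
linear velocity = 0.231 m/s


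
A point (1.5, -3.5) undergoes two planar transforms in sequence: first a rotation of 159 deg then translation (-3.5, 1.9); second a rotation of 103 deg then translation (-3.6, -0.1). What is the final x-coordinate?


After transform 1:
x1 = cos(159)*1.5 - sin(159)*-3.5 + -3.5 = -3.6461
y1 = sin(159)*1.5 + cos(159)*-3.5 + 1.9 = 5.7051
After transform 2:
x2 = cos(103)*-3.6461 - sin(103)*5.7051 + -3.6
= -8.3387


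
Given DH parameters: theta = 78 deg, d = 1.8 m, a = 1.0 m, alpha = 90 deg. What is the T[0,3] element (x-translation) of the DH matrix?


T[0,3] = a * cos(theta)
= 1.0 * cos(78 deg)
= 1.0 * 0.2079
= 0.2079


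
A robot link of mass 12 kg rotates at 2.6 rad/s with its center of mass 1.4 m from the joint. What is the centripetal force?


F = m * omega^2 * r
= 12 * 2.6^2 * 1.4
= 12 * 6.76 * 1.4
= 113.568 N


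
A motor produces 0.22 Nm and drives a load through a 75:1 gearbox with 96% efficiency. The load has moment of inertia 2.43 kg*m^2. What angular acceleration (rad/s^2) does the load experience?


tau_out = tau_motor * N * eta
= 0.22 * 75 * 0.96 = 15.84 Nm
alpha = tau_out / I = 15.84 / 2.43
= 6.5185 rad/s^2


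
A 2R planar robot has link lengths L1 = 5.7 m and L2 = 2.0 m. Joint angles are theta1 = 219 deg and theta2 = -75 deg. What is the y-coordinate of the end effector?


Convert angles to radians: theta1 = 3.8223, theta2 = -1.309
y = L1*sin(theta1) + L2*sin(theta1+theta2)
y = -3.5871 + 1.1756
y = -2.4116


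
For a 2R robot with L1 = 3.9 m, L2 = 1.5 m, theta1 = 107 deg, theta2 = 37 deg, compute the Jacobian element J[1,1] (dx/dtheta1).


J[1,1] = -L1*sin(t1) - L2*sin(t1+t2)
= -3.9*sin(107) - 1.5*sin(144)
= -4.6113


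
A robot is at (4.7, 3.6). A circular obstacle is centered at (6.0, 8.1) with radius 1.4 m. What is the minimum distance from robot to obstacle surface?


center_dist = sqrt((4.7-6.0)^2 + (3.6-8.1)^2)
= sqrt(1.69 + 20.25)
= 4.684
min_dist = center_dist - radius = 4.684 - 1.4 = 3.284 m


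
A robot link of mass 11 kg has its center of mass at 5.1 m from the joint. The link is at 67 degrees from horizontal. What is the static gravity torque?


tau = m*g*L*cos(angle)
= 11 * 9.81 * 5.1 * cos(67 deg)
= 11 * 9.81 * 5.1 * 0.3907
= 215.0354 Nm


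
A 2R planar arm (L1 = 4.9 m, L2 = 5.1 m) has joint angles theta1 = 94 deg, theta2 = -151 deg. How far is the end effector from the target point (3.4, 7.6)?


End effector via forward kinematics:
x = L1*cos(t1) + L2*cos(t1+t2) = 2.4359
y = L1*sin(t1) + L2*sin(t1+t2) = 0.6108
Distance to target:
d = sqrt((3.4 - 2.4359)^2 + (7.6 - 0.6108)^2)
= sqrt(0.9296 + 48.8483)
= 7.0553 m


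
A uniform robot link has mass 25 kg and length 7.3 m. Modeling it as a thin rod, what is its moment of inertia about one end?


I = (1/3) * m * L^2
= (1/3) * 25 * 7.3^2
= 0.333333 * 25 * 53.29
= 444.0833 kg*m^2


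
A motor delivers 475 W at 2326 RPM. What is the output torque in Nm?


omega = 2326 * 2*pi/60 = 243.5782 rad/s
tau = P / omega = 475 / 243.5782
= 1.9501 Nm


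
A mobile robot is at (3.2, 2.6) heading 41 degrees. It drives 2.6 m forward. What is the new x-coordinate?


x_new = x0 + d*cos(theta)
= 3.2 + 2.6*cos(41)
= 3.2 + 1.9622
= 5.1622


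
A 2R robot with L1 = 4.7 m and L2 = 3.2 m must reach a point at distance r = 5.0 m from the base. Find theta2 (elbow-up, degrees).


cos(theta2) = (r^2 - L1^2 - L2^2) / (2*L1*L2)
cos(theta2) = (25.0 - 22.09 - 10.24) / 30.08
cos(theta2) = -0.243684
theta2 = 104.104 degrees


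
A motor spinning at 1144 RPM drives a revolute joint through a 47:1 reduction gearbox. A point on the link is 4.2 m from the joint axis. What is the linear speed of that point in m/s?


omega_motor = 1144 * 2*pi/60 = 119.7994 rad/s
omega_joint = omega_motor / 47 = 2.5489 rad/s
v = omega_joint * r = 2.5489 * 4.2
= 10.7055 m/s


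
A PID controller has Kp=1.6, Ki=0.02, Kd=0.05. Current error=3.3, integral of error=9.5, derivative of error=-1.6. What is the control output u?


u = Kp*e + Ki*int(e) + Kd*de/dt
= 1.6*3.3 + 0.02*9.5 + 0.05*(-1.6)
= 5.28 + 0.19 + -0.08
= 5.39


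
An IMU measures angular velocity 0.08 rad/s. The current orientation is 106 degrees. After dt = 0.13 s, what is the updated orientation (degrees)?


delta_theta = w * dt = 0.08 * 0.13 = 0.0104 rad
= 0.5959 deg
theta_new = 106 + 0.5959 = 106.5959 deg


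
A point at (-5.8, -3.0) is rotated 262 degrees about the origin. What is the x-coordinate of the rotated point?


x' = x*cos(theta) - y*sin(theta)
cos(262 deg) = -0.1392, sin(262 deg) = -0.9903
x' = -5.8 * -0.1392 - -3.0 * -0.9903
= 0.8072 - 2.9708
= -2.1636


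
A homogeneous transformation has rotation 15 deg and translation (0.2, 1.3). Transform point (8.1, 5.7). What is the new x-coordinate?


x' = cos(theta)*px - sin(theta)*py + tx
= 0.9659*8.1 - 0.2588*5.7 + 0.2
= 6.5487


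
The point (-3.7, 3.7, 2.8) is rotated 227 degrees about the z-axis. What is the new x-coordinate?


Rotation about z-axis: x' = x*cos(theta) - y*sin(theta)
= -3.7 * -0.682 - 3.7 * -0.7314
= 5.2294


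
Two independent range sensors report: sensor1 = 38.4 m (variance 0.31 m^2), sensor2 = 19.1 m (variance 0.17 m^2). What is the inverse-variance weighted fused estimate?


w1 = (1/var1) / (1/var1 + 1/var2)
   = 3.2258 / (3.2258 + 5.8824) = 0.3542
w2 = 1 - w1 = 0.6458
fused = w1*s1 + w2*s2 = 13.6 + 12.3354
= 25.9354 m


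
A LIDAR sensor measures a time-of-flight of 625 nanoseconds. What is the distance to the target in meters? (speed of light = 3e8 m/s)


tof = 625 ns = 6.25e-07 s
dist = c * tof / 2
= 3e8 * 6.25e-07 / 2
= 93.75 m


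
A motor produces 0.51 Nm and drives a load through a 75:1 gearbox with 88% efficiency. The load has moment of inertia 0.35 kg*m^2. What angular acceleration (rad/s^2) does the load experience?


tau_out = tau_motor * N * eta
= 0.51 * 75 * 0.88 = 33.66 Nm
alpha = tau_out / I = 33.66 / 0.35
= 96.1714 rad/s^2


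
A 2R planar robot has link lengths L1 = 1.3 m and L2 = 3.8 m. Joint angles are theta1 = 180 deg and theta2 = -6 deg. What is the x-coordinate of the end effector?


Convert angles to radians: theta1 = 3.1416, theta2 = -0.1047
x = L1*cos(theta1) + L2*cos(theta1+theta2)
x = -1.3 + -3.7792
x = -5.0792


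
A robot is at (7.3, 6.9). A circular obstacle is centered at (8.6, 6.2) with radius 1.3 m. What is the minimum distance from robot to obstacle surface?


center_dist = sqrt((7.3-8.6)^2 + (6.9-6.2)^2)
= sqrt(1.69 + 0.49)
= 1.4765
min_dist = center_dist - radius = 1.4765 - 1.3 = 0.1765 m


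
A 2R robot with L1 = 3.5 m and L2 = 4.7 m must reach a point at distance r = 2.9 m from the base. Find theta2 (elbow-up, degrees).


cos(theta2) = (r^2 - L1^2 - L2^2) / (2*L1*L2)
cos(theta2) = (8.41 - 12.25 - 22.09) / 32.9
cos(theta2) = -0.788146
theta2 = 142.0126 degrees


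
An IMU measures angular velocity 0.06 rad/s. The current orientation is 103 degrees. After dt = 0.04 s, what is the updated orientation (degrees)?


delta_theta = w * dt = 0.06 * 0.04 = 0.0024 rad
= 0.1375 deg
theta_new = 103 + 0.1375 = 103.1375 deg


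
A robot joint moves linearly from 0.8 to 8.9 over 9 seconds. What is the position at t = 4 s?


s = t/T = 4/9 = 0.4444
p(t) = p0 + (pf-p0)*s
= 0.8 + (8.9 - 0.8) * 0.4444
= 4.4


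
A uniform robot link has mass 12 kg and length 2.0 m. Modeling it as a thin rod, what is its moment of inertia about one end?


I = (1/3) * m * L^2
= (1/3) * 12 * 2.0^2
= 0.333333 * 12 * 4.0
= 16.0 kg*m^2


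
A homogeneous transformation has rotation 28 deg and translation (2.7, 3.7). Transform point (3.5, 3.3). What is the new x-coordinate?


x' = cos(theta)*px - sin(theta)*py + tx
= 0.8829*3.5 - 0.4695*3.3 + 2.7
= 4.2411


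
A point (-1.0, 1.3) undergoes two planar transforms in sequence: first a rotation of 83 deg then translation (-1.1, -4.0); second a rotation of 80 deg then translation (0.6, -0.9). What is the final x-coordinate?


After transform 1:
x1 = cos(83)*-1.0 - sin(83)*1.3 + -1.1 = -2.5122
y1 = sin(83)*-1.0 + cos(83)*1.3 + -4.0 = -4.8341
After transform 2:
x2 = cos(80)*-2.5122 - sin(80)*-4.8341 + 0.6
= 4.9244


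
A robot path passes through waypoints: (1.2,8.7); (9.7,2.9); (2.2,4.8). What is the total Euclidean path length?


Segment lengths:
  seg1 = sqrt((8.5)^2 + (-5.8)^2) = 10.2903
  seg2 = sqrt((-7.5)^2 + (1.9)^2) = 7.7369
Total = 18.0272


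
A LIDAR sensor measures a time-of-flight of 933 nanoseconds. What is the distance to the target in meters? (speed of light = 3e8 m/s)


tof = 933 ns = 9.33e-07 s
dist = c * tof / 2
= 3e8 * 9.33e-07 / 2
= 139.95 m


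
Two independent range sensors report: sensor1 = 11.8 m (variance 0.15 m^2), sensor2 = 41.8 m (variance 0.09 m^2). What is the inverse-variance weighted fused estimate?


w1 = (1/var1) / (1/var1 + 1/var2)
   = 6.6667 / (6.6667 + 11.1111) = 0.375
w2 = 1 - w1 = 0.625
fused = w1*s1 + w2*s2 = 4.425 + 26.125
= 30.55 m


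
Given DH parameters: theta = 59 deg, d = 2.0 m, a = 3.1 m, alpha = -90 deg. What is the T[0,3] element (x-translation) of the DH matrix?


T[0,3] = a * cos(theta)
= 3.1 * cos(59 deg)
= 3.1 * 0.515
= 1.5966


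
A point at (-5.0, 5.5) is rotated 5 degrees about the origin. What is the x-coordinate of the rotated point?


x' = x*cos(theta) - y*sin(theta)
cos(5 deg) = 0.9962, sin(5 deg) = 0.0872
x' = -5.0 * 0.9962 - 5.5 * 0.0872
= -4.981 - 0.4794
= -5.4603


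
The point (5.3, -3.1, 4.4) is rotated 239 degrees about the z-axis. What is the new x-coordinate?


Rotation about z-axis: x' = x*cos(theta) - y*sin(theta)
= 5.3 * -0.515 - -3.1 * -0.8572
= -5.3869


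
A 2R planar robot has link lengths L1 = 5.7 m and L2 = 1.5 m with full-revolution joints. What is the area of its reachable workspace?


r_max = L1 + L2 = 7.2 m
r_min = |L1 - L2| = 4.2 m
Area = pi*(r_max^2 - r_min^2)
= pi*(51.84 - 17.64)
= pi * 34.2
= 107.4425 m^2


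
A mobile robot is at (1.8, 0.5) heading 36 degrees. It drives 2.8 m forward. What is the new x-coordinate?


x_new = x0 + d*cos(theta)
= 1.8 + 2.8*cos(36)
= 1.8 + 2.2652
= 4.0652


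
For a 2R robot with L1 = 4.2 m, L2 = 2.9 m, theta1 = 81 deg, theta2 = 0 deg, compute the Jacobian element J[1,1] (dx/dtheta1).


J[1,1] = -L1*sin(t1) - L2*sin(t1+t2)
= -4.2*sin(81) - 2.9*sin(81)
= -7.0126


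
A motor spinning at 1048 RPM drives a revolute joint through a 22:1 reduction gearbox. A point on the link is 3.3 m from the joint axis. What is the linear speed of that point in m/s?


omega_motor = 1048 * 2*pi/60 = 109.7463 rad/s
omega_joint = omega_motor / 22 = 4.9885 rad/s
v = omega_joint * r = 4.9885 * 3.3
= 16.4619 m/s


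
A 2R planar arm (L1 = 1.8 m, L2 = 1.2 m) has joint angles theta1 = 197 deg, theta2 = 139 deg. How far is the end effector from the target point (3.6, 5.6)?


End effector via forward kinematics:
x = L1*cos(t1) + L2*cos(t1+t2) = -0.6251
y = L1*sin(t1) + L2*sin(t1+t2) = -1.0144
Distance to target:
d = sqrt((3.6 - -0.6251)^2 + (5.6 - -1.0144)^2)
= sqrt(17.8514 + 43.7497)
= 7.8486 m


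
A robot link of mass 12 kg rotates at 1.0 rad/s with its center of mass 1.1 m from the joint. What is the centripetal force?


F = m * omega^2 * r
= 12 * 1.0^2 * 1.1
= 12 * 1.0 * 1.1
= 13.2 N


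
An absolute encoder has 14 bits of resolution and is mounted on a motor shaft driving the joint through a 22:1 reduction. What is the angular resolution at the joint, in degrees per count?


counts = 2^14 = 16384
effective counts at joint = 16384 * 22 = 360448
resolution = 360 / 360448
= 9.9876e-04 deg/count


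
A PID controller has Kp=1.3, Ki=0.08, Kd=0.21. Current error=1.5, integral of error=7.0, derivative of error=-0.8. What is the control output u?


u = Kp*e + Ki*int(e) + Kd*de/dt
= 1.3*1.5 + 0.08*7.0 + 0.21*(-0.8)
= 1.95 + 0.56 + -0.168
= 2.342


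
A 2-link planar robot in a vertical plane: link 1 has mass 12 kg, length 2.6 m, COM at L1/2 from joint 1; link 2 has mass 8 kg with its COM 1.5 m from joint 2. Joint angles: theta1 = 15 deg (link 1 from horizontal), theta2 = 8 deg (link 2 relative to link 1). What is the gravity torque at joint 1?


Horizontal distance from joint 1 to link-1 COM:
  x_c1 = (L1/2)*cos(t1) = 1.3 * 0.9659 = 1.2557 m
Horizontal distance from joint 1 to link-2 COM:
  x_c2 = L1*cos(t1) + Lc2*cos(t1+t2)
       = 2.6*0.9659 + 1.5*0.9205 = 3.8922 m
tau1 = m1*g*x_c1 + m2*g*x_c2
     = 12*9.81*1.2557 + 8*9.81*3.8922
     = 147.8214 + 305.4571
     = 453.2785 Nm


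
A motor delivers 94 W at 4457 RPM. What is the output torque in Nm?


omega = 4457 * 2*pi/60 = 466.7359 rad/s
tau = P / omega = 94 / 466.7359
= 0.2014 Nm


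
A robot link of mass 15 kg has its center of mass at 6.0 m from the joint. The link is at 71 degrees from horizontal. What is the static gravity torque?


tau = m*g*L*cos(angle)
= 15 * 9.81 * 6.0 * cos(71 deg)
= 15 * 9.81 * 6.0 * 0.3256
= 287.4441 Nm


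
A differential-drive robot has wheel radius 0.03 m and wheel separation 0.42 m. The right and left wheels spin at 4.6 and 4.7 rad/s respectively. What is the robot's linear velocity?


vR = r*wR = 0.03*4.6 = 0.138 m/s
vL = r*wL = 0.03*4.7 = 0.141 m/s
v = (vR+vL)/2 = 0.1395 m/s
omega = (vR-vL)/L = -0.0071 rad/s
linear velocity = 0.1395 m/s


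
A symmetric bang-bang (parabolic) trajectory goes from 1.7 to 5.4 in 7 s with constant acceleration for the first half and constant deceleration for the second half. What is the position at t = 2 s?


Symmetric rest-to-rest: each phase covers (pf-p0)/2 in time T/2. 0.5*a*(T/2)^2 = (pf-p0)/2 => a = 4*(pf-p0)/T^2
a = 4*(5.4-1.7)/7^2 = 0.302
t = 2 is in the acceleration phase (t <= T/2).
p = p0 + 0.5*a*t^2 = 1.7 + 0.5*0.302*2^2
= 2.3041


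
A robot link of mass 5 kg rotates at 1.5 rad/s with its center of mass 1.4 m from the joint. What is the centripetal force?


F = m * omega^2 * r
= 5 * 1.5^2 * 1.4
= 5 * 2.25 * 1.4
= 15.75 N
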